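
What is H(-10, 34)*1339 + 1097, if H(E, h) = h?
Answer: 46623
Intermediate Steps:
H(-10, 34)*1339 + 1097 = 34*1339 + 1097 = 45526 + 1097 = 46623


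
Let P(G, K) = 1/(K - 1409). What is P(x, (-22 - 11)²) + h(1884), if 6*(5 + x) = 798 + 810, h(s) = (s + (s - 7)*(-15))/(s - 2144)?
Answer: 420323/4160 ≈ 101.04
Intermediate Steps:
h(s) = (105 - 14*s)/(-2144 + s) (h(s) = (s + (-7 + s)*(-15))/(-2144 + s) = (s + (105 - 15*s))/(-2144 + s) = (105 - 14*s)/(-2144 + s))
x = 263 (x = -5 + (798 + 810)/6 = -5 + (⅙)*1608 = -5 + 268 = 263)
P(G, K) = 1/(-1409 + K)
P(x, (-22 - 11)²) + h(1884) = 1/(-1409 + (-22 - 11)²) + 7*(15 - 2*1884)/(-2144 + 1884) = 1/(-1409 + (-33)²) + 7*(15 - 3768)/(-260) = 1/(-1409 + 1089) + 7*(-1/260)*(-3753) = 1/(-320) + 26271/260 = -1/320 + 26271/260 = 420323/4160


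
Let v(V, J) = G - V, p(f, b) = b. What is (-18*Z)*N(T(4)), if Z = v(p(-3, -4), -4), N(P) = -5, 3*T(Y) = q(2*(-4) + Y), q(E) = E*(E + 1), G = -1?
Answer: 270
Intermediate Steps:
q(E) = E*(1 + E)
T(Y) = (-8 + Y)*(-7 + Y)/3 (T(Y) = ((2*(-4) + Y)*(1 + (2*(-4) + Y)))/3 = ((-8 + Y)*(1 + (-8 + Y)))/3 = ((-8 + Y)*(-7 + Y))/3 = (-8 + Y)*(-7 + Y)/3)
v(V, J) = -1 - V
Z = 3 (Z = -1 - 1*(-4) = -1 + 4 = 3)
(-18*Z)*N(T(4)) = -18*3*(-5) = -54*(-5) = 270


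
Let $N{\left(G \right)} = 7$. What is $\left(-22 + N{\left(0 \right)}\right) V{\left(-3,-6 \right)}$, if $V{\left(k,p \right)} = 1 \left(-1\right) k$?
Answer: $-45$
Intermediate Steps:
$V{\left(k,p \right)} = - k$
$\left(-22 + N{\left(0 \right)}\right) V{\left(-3,-6 \right)} = \left(-22 + 7\right) \left(\left(-1\right) \left(-3\right)\right) = \left(-15\right) 3 = -45$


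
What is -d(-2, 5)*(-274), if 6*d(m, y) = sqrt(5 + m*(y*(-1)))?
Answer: 137*sqrt(15)/3 ≈ 176.87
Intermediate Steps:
d(m, y) = sqrt(5 - m*y)/6 (d(m, y) = sqrt(5 + m*(y*(-1)))/6 = sqrt(5 + m*(-y))/6 = sqrt(5 - m*y)/6)
-d(-2, 5)*(-274) = -sqrt(5 - 1*(-2)*5)/6*(-274) = -sqrt(5 + 10)/6*(-274) = -sqrt(15)/6*(-274) = -(-137)*sqrt(15)/3 = 137*sqrt(15)/3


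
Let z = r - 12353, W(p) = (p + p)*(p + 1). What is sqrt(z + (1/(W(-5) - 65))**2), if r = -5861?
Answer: 3*I*sqrt(1264861)/25 ≈ 134.96*I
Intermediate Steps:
W(p) = 2*p*(1 + p) (W(p) = (2*p)*(1 + p) = 2*p*(1 + p))
z = -18214 (z = -5861 - 12353 = -18214)
sqrt(z + (1/(W(-5) - 65))**2) = sqrt(-18214 + (1/(2*(-5)*(1 - 5) - 65))**2) = sqrt(-18214 + (1/(2*(-5)*(-4) - 65))**2) = sqrt(-18214 + (1/(40 - 65))**2) = sqrt(-18214 + (1/(-25))**2) = sqrt(-18214 + (-1/25)**2) = sqrt(-18214 + 1/625) = sqrt(-11383749/625) = 3*I*sqrt(1264861)/25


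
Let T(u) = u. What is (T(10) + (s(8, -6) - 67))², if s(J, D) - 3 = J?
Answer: 2116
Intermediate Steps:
s(J, D) = 3 + J
(T(10) + (s(8, -6) - 67))² = (10 + ((3 + 8) - 67))² = (10 + (11 - 67))² = (10 - 56)² = (-46)² = 2116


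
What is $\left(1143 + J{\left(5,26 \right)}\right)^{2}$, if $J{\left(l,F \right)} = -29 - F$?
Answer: $1183744$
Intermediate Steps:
$\left(1143 + J{\left(5,26 \right)}\right)^{2} = \left(1143 - 55\right)^{2} = 1088^{2} = 1183744$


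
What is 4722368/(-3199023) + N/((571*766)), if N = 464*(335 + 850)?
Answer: -153273421864/699603936939 ≈ -0.21909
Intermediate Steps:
N = 549840 (N = 464*1185 = 549840)
4722368/(-3199023) + N/((571*766)) = 4722368/(-3199023) + 549840/((571*766)) = 4722368*(-1/3199023) + 549840/437386 = -4722368/3199023 + 549840*(1/437386) = -4722368/3199023 + 274920/218693 = -153273421864/699603936939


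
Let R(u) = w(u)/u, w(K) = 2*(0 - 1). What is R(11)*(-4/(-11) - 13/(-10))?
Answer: -183/605 ≈ -0.30248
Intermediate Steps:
w(K) = -2 (w(K) = 2*(-1) = -2)
R(u) = -2/u
R(11)*(-4/(-11) - 13/(-10)) = (-2/11)*(-4/(-11) - 13/(-10)) = (-2*1/11)*(-4*(-1/11) - 13*(-⅒)) = -2*(4/11 + 13/10)/11 = -2/11*183/110 = -183/605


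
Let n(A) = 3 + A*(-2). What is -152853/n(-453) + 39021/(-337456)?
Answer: -17205544019/102249168 ≈ -168.27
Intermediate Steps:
n(A) = 3 - 2*A
-152853/n(-453) + 39021/(-337456) = -152853/(3 - 2*(-453)) + 39021/(-337456) = -152853/(3 + 906) + 39021*(-1/337456) = -152853/909 - 39021/337456 = -152853*1/909 - 39021/337456 = -50951/303 - 39021/337456 = -17205544019/102249168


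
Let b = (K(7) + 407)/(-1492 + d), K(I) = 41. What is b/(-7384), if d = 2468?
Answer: -7/112606 ≈ -6.2164e-5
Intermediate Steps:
b = 28/61 (b = (41 + 407)/(-1492 + 2468) = 448/976 = 448*(1/976) = 28/61 ≈ 0.45902)
b/(-7384) = (28/61)/(-7384) = (28/61)*(-1/7384) = -7/112606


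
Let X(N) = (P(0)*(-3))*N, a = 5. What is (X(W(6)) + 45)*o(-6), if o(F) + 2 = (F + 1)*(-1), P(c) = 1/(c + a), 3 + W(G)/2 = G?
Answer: 621/5 ≈ 124.20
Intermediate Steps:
W(G) = -6 + 2*G
P(c) = 1/(5 + c) (P(c) = 1/(c + 5) = 1/(5 + c))
X(N) = -3*N/5 (X(N) = (-3/(5 + 0))*N = (-3/5)*N = ((⅕)*(-3))*N = -3*N/5)
o(F) = -3 - F (o(F) = -2 + (F + 1)*(-1) = -2 + (1 + F)*(-1) = -2 + (-1 - F) = -3 - F)
(X(W(6)) + 45)*o(-6) = (-3*(-6 + 2*6)/5 + 45)*(-3 - 1*(-6)) = (-3*(-6 + 12)/5 + 45)*(-3 + 6) = (-⅗*6 + 45)*3 = (-18/5 + 45)*3 = (207/5)*3 = 621/5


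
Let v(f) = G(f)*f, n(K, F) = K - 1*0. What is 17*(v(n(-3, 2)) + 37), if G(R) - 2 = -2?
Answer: 629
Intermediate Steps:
n(K, F) = K (n(K, F) = K + 0 = K)
G(R) = 0 (G(R) = 2 - 2 = 0)
v(f) = 0 (v(f) = 0*f = 0)
17*(v(n(-3, 2)) + 37) = 17*(0 + 37) = 17*37 = 629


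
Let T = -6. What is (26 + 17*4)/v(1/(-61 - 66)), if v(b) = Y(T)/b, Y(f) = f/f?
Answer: -94/127 ≈ -0.74016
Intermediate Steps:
Y(f) = 1
v(b) = 1/b
(26 + 17*4)/v(1/(-61 - 66)) = (26 + 17*4)/(1/(1/(-61 - 66))) = (26 + 68)/(1/(1/(-127))) = 94/(1/(-1/127)) = 94/(-127) = 94*(-1/127) = -94/127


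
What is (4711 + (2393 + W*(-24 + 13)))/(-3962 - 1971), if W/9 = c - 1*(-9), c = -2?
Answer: -6411/5933 ≈ -1.0806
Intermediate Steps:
W = 63 (W = 9*(-2 - 1*(-9)) = 9*(-2 + 9) = 9*7 = 63)
(4711 + (2393 + W*(-24 + 13)))/(-3962 - 1971) = (4711 + (2393 + 63*(-24 + 13)))/(-3962 - 1971) = (4711 + (2393 + 63*(-11)))/(-5933) = (4711 + (2393 - 693))*(-1/5933) = (4711 + 1700)*(-1/5933) = 6411*(-1/5933) = -6411/5933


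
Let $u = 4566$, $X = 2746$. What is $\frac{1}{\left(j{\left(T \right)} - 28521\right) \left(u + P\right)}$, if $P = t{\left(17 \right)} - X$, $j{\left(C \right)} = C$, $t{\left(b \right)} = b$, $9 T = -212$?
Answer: $- \frac{9}{471927137} \approx -1.9071 \cdot 10^{-8}$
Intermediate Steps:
$T = - \frac{212}{9}$ ($T = \frac{1}{9} \left(-212\right) = - \frac{212}{9} \approx -23.556$)
$P = -2729$ ($P = 17 - 2746 = -2729$)
$\frac{1}{\left(j{\left(T \right)} - 28521\right) \left(u + P\right)} = \frac{1}{\left(- \frac{212}{9} - 28521\right) \left(4566 - 2729\right)} = \frac{1}{\left(- \frac{256901}{9}\right) 1837} = \frac{1}{- \frac{471927137}{9}} = - \frac{9}{471927137}$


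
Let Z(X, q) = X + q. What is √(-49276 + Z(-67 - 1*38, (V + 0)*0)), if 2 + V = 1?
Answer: I*√49381 ≈ 222.22*I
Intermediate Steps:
V = -1 (V = -2 + 1 = -1)
√(-49276 + Z(-67 - 1*38, (V + 0)*0)) = √(-49276 + ((-67 - 1*38) + (-1 + 0)*0)) = √(-49276 + ((-67 - 38) - 1*0)) = √(-49276 + (-105 + 0)) = √(-49276 - 105) = √(-49381) = I*√49381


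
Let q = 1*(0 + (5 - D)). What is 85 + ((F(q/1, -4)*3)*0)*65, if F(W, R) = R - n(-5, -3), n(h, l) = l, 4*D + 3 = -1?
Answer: 85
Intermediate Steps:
D = -1 (D = -3/4 + (1/4)*(-1) = -3/4 - 1/4 = -1)
q = 6 (q = 1*(0 + (5 - 1*(-1))) = 1*(0 + (5 + 1)) = 1*(0 + 6) = 1*6 = 6)
F(W, R) = 3 + R (F(W, R) = R - 1*(-3) = R + 3 = 3 + R)
85 + ((F(q/1, -4)*3)*0)*65 = 85 + (((3 - 4)*3)*0)*65 = 85 + (-1*3*0)*65 = 85 - 3*0*65 = 85 + 0*65 = 85 + 0 = 85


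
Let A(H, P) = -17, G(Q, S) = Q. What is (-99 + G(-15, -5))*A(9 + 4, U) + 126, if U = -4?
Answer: 2064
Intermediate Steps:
(-99 + G(-15, -5))*A(9 + 4, U) + 126 = (-99 - 15)*(-17) + 126 = -114*(-17) + 126 = 1938 + 126 = 2064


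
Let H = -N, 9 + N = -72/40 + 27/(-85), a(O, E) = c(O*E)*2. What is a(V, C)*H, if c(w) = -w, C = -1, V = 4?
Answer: 1512/17 ≈ 88.941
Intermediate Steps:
a(O, E) = -2*E*O (a(O, E) = -O*E*2 = -E*O*2 = -2*E*O)
N = -189/17 (N = -9 + (-72/40 + 27/(-85)) = -9 + (-72*1/40 + 27*(-1/85)) = -9 + (-9/5 - 27/85) = -9 - 36/17 = -189/17 ≈ -11.118)
H = 189/17 (H = -1*(-189/17) = 189/17 ≈ 11.118)
a(V, C)*H = -2*(-1)*4*(189/17) = 8*(189/17) = 1512/17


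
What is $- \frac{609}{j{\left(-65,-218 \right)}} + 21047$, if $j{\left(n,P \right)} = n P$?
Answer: $\frac{298235381}{14170} \approx 21047.0$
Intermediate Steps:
$j{\left(n,P \right)} = P n$
$- \frac{609}{j{\left(-65,-218 \right)}} + 21047 = - \frac{609}{\left(-218\right) \left(-65\right)} + 21047 = - \frac{609}{14170} + 21047 = \frac{298235381}{14170}$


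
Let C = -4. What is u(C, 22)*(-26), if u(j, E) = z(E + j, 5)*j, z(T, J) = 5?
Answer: 520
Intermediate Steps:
u(j, E) = 5*j
u(C, 22)*(-26) = (5*(-4))*(-26) = -20*(-26) = 520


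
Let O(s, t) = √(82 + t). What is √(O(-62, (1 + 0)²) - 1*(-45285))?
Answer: √(45285 + √83) ≈ 212.82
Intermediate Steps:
√(O(-62, (1 + 0)²) - 1*(-45285)) = √(√(82 + (1 + 0)²) - 1*(-45285)) = √(√(82 + 1²) + 45285) = √(√(82 + 1) + 45285) = √(√83 + 45285) = √(45285 + √83)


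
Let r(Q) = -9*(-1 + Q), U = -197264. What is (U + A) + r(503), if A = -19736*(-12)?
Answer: 35050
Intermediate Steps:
A = 236832
r(Q) = 9 - 9*Q
(U + A) + r(503) = (-197264 + 236832) + (9 - 9*503) = 39568 + (9 - 4527) = 39568 - 4518 = 35050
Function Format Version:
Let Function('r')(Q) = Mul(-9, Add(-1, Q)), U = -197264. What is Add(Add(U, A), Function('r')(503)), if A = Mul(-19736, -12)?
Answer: 35050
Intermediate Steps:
A = 236832
Function('r')(Q) = Add(9, Mul(-9, Q))
Add(Add(U, A), Function('r')(503)) = Add(Add(-197264, 236832), Add(9, Mul(-9, 503))) = Add(39568, Add(9, -4527)) = Add(39568, -4518) = 35050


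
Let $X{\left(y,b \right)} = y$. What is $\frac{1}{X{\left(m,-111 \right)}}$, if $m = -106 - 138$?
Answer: $- \frac{1}{244} \approx -0.0040984$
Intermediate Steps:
$m = -244$
$\frac{1}{X{\left(m,-111 \right)}} = \frac{1}{-244} = - \frac{1}{244}$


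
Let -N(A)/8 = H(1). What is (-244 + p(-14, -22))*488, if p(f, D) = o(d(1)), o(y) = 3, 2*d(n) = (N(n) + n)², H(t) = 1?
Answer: -117608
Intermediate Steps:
N(A) = -8 (N(A) = -8*1 = -8)
d(n) = (-8 + n)²/2
p(f, D) = 3
(-244 + p(-14, -22))*488 = (-244 + 3)*488 = -241*488 = -117608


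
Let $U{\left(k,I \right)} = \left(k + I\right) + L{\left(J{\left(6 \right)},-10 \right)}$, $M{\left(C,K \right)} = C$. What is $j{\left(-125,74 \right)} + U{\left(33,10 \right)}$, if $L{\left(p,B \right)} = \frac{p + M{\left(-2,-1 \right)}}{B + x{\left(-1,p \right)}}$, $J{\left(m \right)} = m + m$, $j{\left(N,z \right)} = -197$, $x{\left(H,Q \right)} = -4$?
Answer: $- \frac{1083}{7} \approx -154.71$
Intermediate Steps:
$J{\left(m \right)} = 2 m$
$L{\left(p,B \right)} = \frac{-2 + p}{-4 + B}$ ($L{\left(p,B \right)} = \frac{p - 2}{B - 4} = \frac{-2 + p}{-4 + B}$)
$U{\left(k,I \right)} = - \frac{5}{7} + I + k$ ($U{\left(k,I \right)} = \left(k + I\right) + \frac{-2 + 2 \cdot 6}{-4 - 10} = \left(I + k\right) + \frac{-2 + 12}{-14} = \left(I + k\right) - \frac{5}{7} = - \frac{5}{7} + I + k$)
$j{\left(-125,74 \right)} + U{\left(33,10 \right)} = -197 + \left(- \frac{5}{7} + 10 + 33\right) = -197 + \frac{296}{7} = - \frac{1083}{7}$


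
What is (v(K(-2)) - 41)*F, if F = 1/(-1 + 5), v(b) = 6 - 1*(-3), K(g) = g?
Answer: -8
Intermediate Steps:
v(b) = 9 (v(b) = 6 + 3 = 9)
F = 1/4 ≈ 0.25000
(v(K(-2)) - 41)*F = (9 - 41)*(1/4) = -32*1/4 = -8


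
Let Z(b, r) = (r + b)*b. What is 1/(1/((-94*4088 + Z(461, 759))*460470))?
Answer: 82031809560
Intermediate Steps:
Z(b, r) = b*(b + r) (Z(b, r) = (b + r)*b = b*(b + r))
1/(1/((-94*4088 + Z(461, 759))*460470)) = 1/(1/((-94*4088 + 461*(461 + 759))*460470)) = 1/((1/460470)/(-384272 + 461*1220)) = 1/((1/460470)/(-384272 + 562420)) = 1/((1/460470)/178148) = 1/((1/178148)*(1/460470)) = 1/(1/82031809560) = 82031809560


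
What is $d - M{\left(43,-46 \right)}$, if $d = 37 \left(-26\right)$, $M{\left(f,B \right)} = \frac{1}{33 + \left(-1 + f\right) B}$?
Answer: $- \frac{1826837}{1899} \approx -962.0$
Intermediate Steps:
$M{\left(f,B \right)} = \frac{1}{33 + B \left(-1 + f\right)}$
$d = -962$
$d - M{\left(43,-46 \right)} = -962 - \frac{1}{33 - -46 - 1978} = -962 - \frac{1}{33 + 46 - 1978} = -962 - \frac{1}{-1899} = -962 - - \frac{1}{1899} = -962 + \frac{1}{1899} = - \frac{1826837}{1899}$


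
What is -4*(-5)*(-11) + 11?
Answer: -209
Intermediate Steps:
-4*(-5)*(-11) + 11 = 20*(-11) + 11 = -220 + 11 = -209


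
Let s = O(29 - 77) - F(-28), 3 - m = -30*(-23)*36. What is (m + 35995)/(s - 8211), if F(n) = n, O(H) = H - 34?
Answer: -11158/8265 ≈ -1.3500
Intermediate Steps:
O(H) = -34 + H
m = -24837 (m = 3 - (-30*(-23))*36 = 3 - 690*36 = 3 - 1*24840 = 3 - 24840 = -24837)
s = -54 (s = (-34 + (29 - 77)) - 1*(-28) = (-34 - 48) + 28 = -82 + 28 = -54)
(m + 35995)/(s - 8211) = (-24837 + 35995)/(-54 - 8211) = 11158/(-8265) = 11158*(-1/8265) = -11158/8265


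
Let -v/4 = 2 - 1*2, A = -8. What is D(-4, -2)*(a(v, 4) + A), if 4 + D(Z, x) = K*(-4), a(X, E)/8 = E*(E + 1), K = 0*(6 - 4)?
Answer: -608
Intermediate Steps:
K = 0 (K = 0*2 = 0)
v = 0 (v = -4*(2 - 1*2) = -4*(2 - 2) = -4*0 = 0)
a(X, E) = 8*E*(1 + E) (a(X, E) = 8*(E*(E + 1)) = 8*(E*(1 + E)) = 8*E*(1 + E))
D(Z, x) = -4 (D(Z, x) = -4 + 0*(-4) = -4 + 0 = -4)
D(-4, -2)*(a(v, 4) + A) = -4*(8*4*(1 + 4) - 8) = -4*(8*4*5 - 8) = -4*(160 - 8) = -4*152 = -608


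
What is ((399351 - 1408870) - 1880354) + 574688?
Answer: -2315185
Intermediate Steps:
((399351 - 1408870) - 1880354) + 574688 = (-1009519 - 1880354) + 574688 = -2889873 + 574688 = -2315185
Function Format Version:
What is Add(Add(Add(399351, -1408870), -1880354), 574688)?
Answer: -2315185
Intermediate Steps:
Add(Add(Add(399351, -1408870), -1880354), 574688) = Add(Add(-1009519, -1880354), 574688) = Add(-2889873, 574688) = -2315185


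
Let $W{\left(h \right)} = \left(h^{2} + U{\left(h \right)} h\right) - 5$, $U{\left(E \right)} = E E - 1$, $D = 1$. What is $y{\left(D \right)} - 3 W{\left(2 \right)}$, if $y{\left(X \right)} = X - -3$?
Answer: $-11$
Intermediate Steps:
$U{\left(E \right)} = -1 + E^{2}$ ($U{\left(E \right)} = E^{2} - 1 = -1 + E^{2}$)
$W{\left(h \right)} = -5 + h^{2} + h \left(-1 + h^{2}\right)$ ($W{\left(h \right)} = \left(h^{2} + \left(-1 + h^{2}\right) h\right) - 5 = \left(h^{2} + h \left(-1 + h^{2}\right)\right) - 5 = -5 + h^{2} + h \left(-1 + h^{2}\right)$)
$y{\left(X \right)} = 3 + X$ ($y{\left(X \right)} = X + 3 = 3 + X$)
$y{\left(D \right)} - 3 W{\left(2 \right)} = \left(3 + 1\right) - 3 \left(-5 + 2^{2} + 2^{3} - 2\right) = 4 - 3 \left(-5 + 4 + 8 - 2\right) = 4 - 15 = -11$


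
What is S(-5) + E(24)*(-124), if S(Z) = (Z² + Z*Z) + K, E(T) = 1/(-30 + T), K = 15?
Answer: 257/3 ≈ 85.667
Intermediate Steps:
S(Z) = 15 + 2*Z² (S(Z) = (Z² + Z*Z) + 15 = (Z² + Z²) + 15 = 2*Z² + 15 = 15 + 2*Z²)
S(-5) + E(24)*(-124) = (15 + 2*(-5)²) - 124/(-30 + 24) = (15 + 2*25) - 124/(-6) = (15 + 50) - ⅙*(-124) = 65 + 62/3 = 257/3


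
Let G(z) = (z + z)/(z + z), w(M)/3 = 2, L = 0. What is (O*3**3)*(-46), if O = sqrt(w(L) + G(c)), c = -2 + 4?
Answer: -1242*sqrt(7) ≈ -3286.0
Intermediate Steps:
c = 2
w(M) = 6 (w(M) = 3*2 = 6)
G(z) = 1 (G(z) = (2*z)/((2*z)) = (2*z)*(1/(2*z)) = 1)
O = sqrt(7) (O = sqrt(6 + 1) = sqrt(7) ≈ 2.6458)
(O*3**3)*(-46) = (sqrt(7)*3**3)*(-46) = (sqrt(7)*27)*(-46) = (27*sqrt(7))*(-46) = -1242*sqrt(7)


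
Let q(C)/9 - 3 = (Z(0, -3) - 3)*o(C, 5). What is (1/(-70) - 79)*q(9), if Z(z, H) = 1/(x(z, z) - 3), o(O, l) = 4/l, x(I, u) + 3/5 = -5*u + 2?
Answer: -49779/700 ≈ -71.113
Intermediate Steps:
x(I, u) = 7/5 - 5*u (x(I, u) = -⅗ + (-5*u + 2) = -⅗ + (2 - 5*u) = 7/5 - 5*u)
Z(z, H) = 1/(-8/5 - 5*z) (Z(z, H) = 1/((7/5 - 5*z) - 3) = 1/(-8/5 - 5*z))
q(C) = 9/10 (q(C) = 27 + 9*((-5/(8 + 25*0) - 3)*(4/5)) = 27 + 9*((-5/(8 + 0) - 3)*(4*(⅕))) = 27 + 9*((-5/8 - 3)*(⅘)) = 27 + 9*(-29/8*⅘) = 27 + 9*(-29/10) = 27 - 261/10 = 9/10)
(1/(-70) - 79)*q(9) = (1/(-70) - 79)*(9/10) = (-1/70 - 79)*(9/10) = -5531/70*9/10 = -49779/700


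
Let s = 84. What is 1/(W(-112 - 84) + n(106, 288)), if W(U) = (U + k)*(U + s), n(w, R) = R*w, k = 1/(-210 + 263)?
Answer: 53/2781328 ≈ 1.9056e-5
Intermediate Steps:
k = 1/53 ≈ 0.018868
W(U) = (84 + U)*(1/53 + U) (W(U) = (U + 1/53)*(U + 84) = (1/53 + U)*(84 + U) = (84 + U)*(1/53 + U))
1/(W(-112 - 84) + n(106, 288)) = 1/((84/53 + (-112 - 84)² + 4453*(-112 - 84)/53) + 288*106) = 1/((84/53 + (-196)² + (4453/53)*(-196)) + 30528) = 1/((84/53 + 38416 - 872788/53) + 30528) = 1/(1163344/53 + 30528) = 1/(2781328/53) = 53/2781328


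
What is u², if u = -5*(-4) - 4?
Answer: 256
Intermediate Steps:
u = 16 (u = 20 - 4 = 16)
u² = 16² = 256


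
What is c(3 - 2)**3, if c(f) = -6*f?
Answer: -216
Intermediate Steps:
c(3 - 2)**3 = (-6*(3 - 2))**3 = (-6*1)**3 = (-6)**3 = -216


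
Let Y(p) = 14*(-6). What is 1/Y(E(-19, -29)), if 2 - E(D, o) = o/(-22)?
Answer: -1/84 ≈ -0.011905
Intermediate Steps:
E(D, o) = 2 + o/22 (E(D, o) = 2 - o/(-22) = 2 - o*(-1)/22 = 2 - (-1)*o/22 = 2 + o/22)
Y(p) = -84
1/Y(E(-19, -29)) = 1/(-84) = -1/84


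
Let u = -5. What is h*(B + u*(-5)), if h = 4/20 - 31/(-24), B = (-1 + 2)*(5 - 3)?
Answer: 1611/40 ≈ 40.275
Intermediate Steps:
B = 2 (B = 1*2 = 2)
h = 179/120 (h = 4*(1/20) - 31*(-1/24) = 1/5 + 31/24 = 179/120 ≈ 1.4917)
h*(B + u*(-5)) = 179*(2 - 5*(-5))/120 = 179*(2 + 25)/120 = (179/120)*27 = 1611/40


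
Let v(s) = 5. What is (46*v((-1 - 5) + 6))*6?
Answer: 1380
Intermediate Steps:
(46*v((-1 - 5) + 6))*6 = (46*5)*6 = 230*6 = 1380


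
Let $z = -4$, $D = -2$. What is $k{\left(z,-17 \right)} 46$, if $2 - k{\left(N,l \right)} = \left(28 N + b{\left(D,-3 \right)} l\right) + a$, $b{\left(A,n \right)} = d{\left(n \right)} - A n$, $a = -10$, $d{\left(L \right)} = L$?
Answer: $-1334$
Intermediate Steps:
$b{\left(A,n \right)} = n - A n$
$k{\left(N,l \right)} = 12 - 28 N + 9 l$ ($k{\left(N,l \right)} = 2 - \left(\left(28 N + - 3 \left(1 - -2\right) l\right) - 10\right) = 2 - \left(\left(28 N + - 3 \left(1 + 2\right) l\right) - 10\right) = 2 - \left(\left(28 N + \left(-3\right) 3 l\right) - 10\right) = 2 - \left(\left(28 N - 9 l\right) - 10\right) = 2 - \left(\left(- 9 l + 28 N\right) - 10\right) = 2 - \left(-10 - 9 l + 28 N\right) = 2 + \left(10 - 28 N + 9 l\right) = 12 - 28 N + 9 l$)
$k{\left(z,-17 \right)} 46 = \left(12 - -112 + 9 \left(-17\right)\right) 46 = \left(12 + 112 - 153\right) 46 = \left(-29\right) 46 = -1334$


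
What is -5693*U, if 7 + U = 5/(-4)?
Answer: 187869/4 ≈ 46967.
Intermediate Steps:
U = -33/4 (U = -7 + 5/(-4) = -7 + 5*(-1/4) = -7 - 5/4 = -33/4 ≈ -8.2500)
-5693*U = -5693*(-33/4) = 187869/4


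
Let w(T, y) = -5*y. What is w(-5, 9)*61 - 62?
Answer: -2807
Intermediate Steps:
w(-5, 9)*61 - 62 = -5*9*61 - 62 = -45*61 - 62 = -2745 - 62 = -2807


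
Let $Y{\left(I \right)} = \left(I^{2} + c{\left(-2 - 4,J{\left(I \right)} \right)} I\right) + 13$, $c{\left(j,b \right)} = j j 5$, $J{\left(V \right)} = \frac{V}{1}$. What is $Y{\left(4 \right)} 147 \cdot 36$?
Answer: $3963708$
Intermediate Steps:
$J{\left(V \right)} = V$ ($J{\left(V \right)} = V 1 = V$)
$c{\left(j,b \right)} = 5 j^{2}$ ($c{\left(j,b \right)} = j^{2} \cdot 5 = 5 j^{2}$)
$Y{\left(I \right)} = 13 + I^{2} + 180 I$ ($Y{\left(I \right)} = \left(I^{2} + 5 \left(-2 - 4\right)^{2} I\right) + 13 = \left(I^{2} + 5 \left(-6\right)^{2} I\right) + 13 = \left(I^{2} + 5 \cdot 36 I\right) + 13 = \left(I^{2} + 180 I\right) + 13 = 13 + I^{2} + 180 I$)
$Y{\left(4 \right)} 147 \cdot 36 = \left(13 + 4^{2} + 180 \cdot 4\right) 147 \cdot 36 = \left(13 + 16 + 720\right) 147 \cdot 36 = 749 \cdot 147 \cdot 36 = 110103 \cdot 36 = 3963708$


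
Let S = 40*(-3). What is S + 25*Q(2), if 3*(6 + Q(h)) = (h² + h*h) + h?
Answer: -560/3 ≈ -186.67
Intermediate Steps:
Q(h) = -6 + h/3 + 2*h²/3 (Q(h) = -6 + ((h² + h*h) + h)/3 = -6 + ((h² + h²) + h)/3 = -6 + (2*h² + h)/3 = -6 + (h + 2*h²)/3 = -6 + (h/3 + 2*h²/3) = -6 + h/3 + 2*h²/3)
S = -120
S + 25*Q(2) = -120 + 25*(-6 + (⅓)*2 + (⅔)*2²) = -120 + 25*(-6 + ⅔ + (⅔)*4) = -120 + 25*(-6 + ⅔ + 8/3) = -120 + 25*(-8/3) = -120 - 200/3 = -560/3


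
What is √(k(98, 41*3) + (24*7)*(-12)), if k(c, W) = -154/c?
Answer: I*√98861/7 ≈ 44.917*I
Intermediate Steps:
√(k(98, 41*3) + (24*7)*(-12)) = √(-154/98 + (24*7)*(-12)) = √(-154*1/98 + 168*(-12)) = √(-11/7 - 2016) = √(-14123/7) = I*√98861/7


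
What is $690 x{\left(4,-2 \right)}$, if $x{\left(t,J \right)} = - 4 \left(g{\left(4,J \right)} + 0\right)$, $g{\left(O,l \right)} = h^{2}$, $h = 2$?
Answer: $-11040$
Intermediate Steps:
$g{\left(O,l \right)} = 4$ ($g{\left(O,l \right)} = 2^{2} = 4$)
$x{\left(t,J \right)} = -16$ ($x{\left(t,J \right)} = - 4 \left(4 + 0\right) = \left(-4\right) 4 = -16$)
$690 x{\left(4,-2 \right)} = 690 \left(-16\right) = -11040$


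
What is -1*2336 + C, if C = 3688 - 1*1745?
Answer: -393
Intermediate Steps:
C = 1943 (C = 3688 - 1745 = 1943)
-1*2336 + C = -1*2336 + 1943 = -2336 + 1943 = -393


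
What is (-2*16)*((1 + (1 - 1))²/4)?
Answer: -8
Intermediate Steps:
(-2*16)*((1 + (1 - 1))²/4) = -32*(1 + 0)²/4 = -32*1²/4 = -32/4 = -32*¼ = -8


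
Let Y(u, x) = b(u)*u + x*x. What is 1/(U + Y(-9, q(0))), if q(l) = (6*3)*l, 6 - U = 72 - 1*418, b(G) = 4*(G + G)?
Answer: 1/1000 ≈ 0.0010000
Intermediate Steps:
b(G) = 8*G (b(G) = 4*(2*G) = 8*G)
U = 352 (U = 6 - (72 - 1*418) = 6 - (72 - 418) = 6 - 1*(-346) = 6 + 346 = 352)
q(l) = 18*l
Y(u, x) = x**2 + 8*u**2 (Y(u, x) = (8*u)*u + x*x = 8*u**2 + x**2 = x**2 + 8*u**2)
1/(U + Y(-9, q(0))) = 1/(352 + ((18*0)**2 + 8*(-9)**2)) = 1/(352 + (0**2 + 8*81)) = 1/(352 + (0 + 648)) = 1/(352 + 648) = 1/1000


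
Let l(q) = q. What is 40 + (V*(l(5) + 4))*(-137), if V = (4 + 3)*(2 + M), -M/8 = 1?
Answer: 51826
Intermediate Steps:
M = -8 (M = -8*1 = -8)
V = -42 (V = (4 + 3)*(2 - 8) = 7*(-6) = -42)
40 + (V*(l(5) + 4))*(-137) = 40 - 42*(5 + 4)*(-137) = 40 - 42*9*(-137) = 40 - 378*(-137) = 40 + 51786 = 51826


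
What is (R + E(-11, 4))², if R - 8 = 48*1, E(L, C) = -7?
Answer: 2401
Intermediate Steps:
R = 56 (R = 8 + 48*1 = 8 + 48 = 56)
(R + E(-11, 4))² = (56 - 7)² = 49² = 2401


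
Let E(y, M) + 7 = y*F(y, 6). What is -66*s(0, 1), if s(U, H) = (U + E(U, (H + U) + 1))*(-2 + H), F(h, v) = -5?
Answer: -462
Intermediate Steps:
E(y, M) = -7 - 5*y (E(y, M) = -7 + y*(-5) = -7 - 5*y)
s(U, H) = (-7 - 4*U)*(-2 + H) (s(U, H) = (U + (-7 - 5*U))*(-2 + H) = (-7 - 4*U)*(-2 + H))
-66*s(0, 1) = -66*(14 - 7*1 + 8*0 - 4*1*0) = -66*(14 - 7 + 0 + 0) = -66*7 = -462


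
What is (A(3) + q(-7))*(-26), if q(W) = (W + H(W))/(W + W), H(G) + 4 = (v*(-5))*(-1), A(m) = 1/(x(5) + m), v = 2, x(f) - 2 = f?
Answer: -156/35 ≈ -4.4571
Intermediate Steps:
x(f) = 2 + f
A(m) = 1/(7 + m) (A(m) = 1/((2 + 5) + m) = 1/(7 + m))
H(G) = 6 (H(G) = -4 + (2*(-5))*(-1) = -4 - 10*(-1) = -4 + 10 = 6)
q(W) = (6 + W)/(2*W) (q(W) = (W + 6)/(W + W) = (6 + W)/((2*W)) = (6 + W)*(1/(2*W)) = (6 + W)/(2*W))
(A(3) + q(-7))*(-26) = (1/(7 + 3) + (1/2)*(6 - 7)/(-7))*(-26) = (1/10 + (1/2)*(-1/7)*(-1))*(-26) = (1/10 + 1/14)*(-26) = (6/35)*(-26) = -156/35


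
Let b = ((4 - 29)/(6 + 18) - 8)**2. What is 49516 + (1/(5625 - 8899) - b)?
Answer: 46612145611/942912 ≈ 49434.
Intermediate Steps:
b = 47089/576 (b = (-25/24 - 8)**2 = (-217/24)**2 = 47089/576 ≈ 81.752)
49516 + (1/(5625 - 8899) - b) = 49516 + (1/(5625 - 8899) - 1*47089/576) = 49516 + (1/(-3274) - 47089/576) = 49516 + (-1/3274 - 47089/576) = 49516 - 77084981/942912 = 46612145611/942912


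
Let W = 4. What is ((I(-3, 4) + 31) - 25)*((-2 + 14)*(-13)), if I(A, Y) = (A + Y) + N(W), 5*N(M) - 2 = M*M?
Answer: -8268/5 ≈ -1653.6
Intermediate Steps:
N(M) = ⅖ + M²/5 (N(M) = ⅖ + (M*M)/5 = ⅖ + M²/5)
I(A, Y) = 18/5 + A + Y (I(A, Y) = (A + Y) + (⅖ + (⅕)*4²) = (A + Y) + (⅖ + (⅕)*16) = (A + Y) + (⅖ + 16/5) = (A + Y) + 18/5 = 18/5 + A + Y)
((I(-3, 4) + 31) - 25)*((-2 + 14)*(-13)) = (((18/5 - 3 + 4) + 31) - 25)*((-2 + 14)*(-13)) = ((23/5 + 31) - 25)*(12*(-13)) = (178/5 - 25)*(-156) = (53/5)*(-156) = -8268/5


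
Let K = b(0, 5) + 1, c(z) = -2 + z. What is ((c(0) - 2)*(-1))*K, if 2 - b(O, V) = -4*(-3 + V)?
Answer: 44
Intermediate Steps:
b(O, V) = -10 + 4*V (b(O, V) = 2 - (-4)*(-3 + V) = 2 - (12 - 4*V) = 2 + (-12 + 4*V) = -10 + 4*V)
K = 11 (K = (-10 + 4*5) + 1 = (-10 + 20) + 1 = 10 + 1 = 11)
((c(0) - 2)*(-1))*K = (((-2 + 0) - 2)*(-1))*11 = ((-2 - 2)*(-1))*11 = -4*(-1)*11 = 4*11 = 44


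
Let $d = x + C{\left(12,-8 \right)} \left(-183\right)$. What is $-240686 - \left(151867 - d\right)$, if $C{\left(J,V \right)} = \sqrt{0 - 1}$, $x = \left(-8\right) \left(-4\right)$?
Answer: $-392521 - 183 i \approx -3.9252 \cdot 10^{5} - 183.0 i$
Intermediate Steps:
$x = 32$
$C{\left(J,V \right)} = i$ ($C{\left(J,V \right)} = \sqrt{-1} = i$)
$d = 32 - 183 i$ ($d = 32 + i \left(-183\right) = 32 - 183 i \approx 32.0 - 183.0 i$)
$-240686 - \left(151867 - d\right) = -240686 - \left(151867 - \left(32 - 183 i\right)\right) = -240686 - \left(151835 + 183 i\right) = -392521 - 183 i$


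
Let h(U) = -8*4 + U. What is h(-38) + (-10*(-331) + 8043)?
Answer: 11283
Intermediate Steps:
h(U) = -32 + U
h(-38) + (-10*(-331) + 8043) = (-32 - 38) + (-10*(-331) + 8043) = -70 + (3310 + 8043) = -70 + 11353 = 11283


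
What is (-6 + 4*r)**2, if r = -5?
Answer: 676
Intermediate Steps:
(-6 + 4*r)**2 = (-6 + 4*(-5))**2 = (-6 - 20)**2 = (-26)**2 = 676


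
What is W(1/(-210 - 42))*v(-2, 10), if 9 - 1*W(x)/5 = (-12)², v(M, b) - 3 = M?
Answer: -675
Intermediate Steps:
v(M, b) = 3 + M
W(x) = -675 (W(x) = 45 - 5*(-12)² = 45 - 5*144 = 45 - 720 = -675)
W(1/(-210 - 42))*v(-2, 10) = -675*(3 - 2) = -675*1 = -675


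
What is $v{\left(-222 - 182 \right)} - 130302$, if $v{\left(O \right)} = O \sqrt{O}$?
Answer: $-130302 - 808 i \sqrt{101} \approx -1.303 \cdot 10^{5} - 8120.3 i$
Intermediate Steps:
$v{\left(O \right)} = O^{\frac{3}{2}}$
$v{\left(-222 - 182 \right)} - 130302 = \left(-222 - 182\right)^{\frac{3}{2}} - 130302 = \left(-404\right)^{\frac{3}{2}} - 130302 = - 808 i \sqrt{101} - 130302 = -130302 - 808 i \sqrt{101}$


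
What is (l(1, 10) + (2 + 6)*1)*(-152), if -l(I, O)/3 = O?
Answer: 3344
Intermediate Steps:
l(I, O) = -3*O
(l(1, 10) + (2 + 6)*1)*(-152) = (-3*10 + (2 + 6)*1)*(-152) = (-30 + 8*1)*(-152) = (-30 + 8)*(-152) = -22*(-152) = 3344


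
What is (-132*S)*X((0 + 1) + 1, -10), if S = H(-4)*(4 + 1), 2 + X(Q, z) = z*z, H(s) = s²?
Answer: -1034880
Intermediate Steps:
X(Q, z) = -2 + z² (X(Q, z) = -2 + z*z = -2 + z²)
S = 80 (S = (-4)²*(4 + 1) = 16*5 = 80)
(-132*S)*X((0 + 1) + 1, -10) = (-132*80)*(-2 + (-10)²) = -10560*(-2 + 100) = -10560*98 = -1034880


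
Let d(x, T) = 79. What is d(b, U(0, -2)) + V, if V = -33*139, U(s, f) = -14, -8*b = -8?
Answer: -4508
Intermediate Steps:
b = 1 (b = -⅛*(-8) = 1)
V = -4587
d(b, U(0, -2)) + V = 79 - 4587 = -4508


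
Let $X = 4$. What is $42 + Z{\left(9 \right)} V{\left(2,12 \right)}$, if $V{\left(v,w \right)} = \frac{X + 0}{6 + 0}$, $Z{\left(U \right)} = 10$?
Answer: $\frac{146}{3} \approx 48.667$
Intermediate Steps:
$V{\left(v,w \right)} = \frac{2}{3}$ ($V{\left(v,w \right)} = \frac{4 + 0}{6 + 0} = \frac{4}{6} = 4 \cdot \frac{1}{6} = \frac{2}{3}$)
$42 + Z{\left(9 \right)} V{\left(2,12 \right)} = 42 + 10 \cdot \frac{2}{3} = 42 + \frac{20}{3} = \frac{146}{3}$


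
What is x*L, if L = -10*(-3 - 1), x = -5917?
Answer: -236680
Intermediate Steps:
L = 40 (L = -10*(-4) = 40)
x*L = -5917*40 = -236680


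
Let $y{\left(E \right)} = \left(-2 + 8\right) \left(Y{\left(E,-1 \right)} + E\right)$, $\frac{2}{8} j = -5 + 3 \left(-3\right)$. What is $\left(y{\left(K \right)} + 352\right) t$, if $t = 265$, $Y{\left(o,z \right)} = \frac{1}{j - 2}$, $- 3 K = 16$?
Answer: $\frac{2458405}{29} \approx 84773.0$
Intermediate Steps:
$K = - \frac{16}{3}$ ($K = \left(- \frac{1}{3}\right) 16 = - \frac{16}{3} \approx -5.3333$)
$j = -56$ ($j = 4 \left(-5 + 3 \left(-3\right)\right) = 4 \left(-5 - 9\right) = 4 \left(-14\right) = -56$)
$Y{\left(o,z \right)} = - \frac{1}{58}$ ($Y{\left(o,z \right)} = \frac{1}{-56 - 2} = \frac{1}{-58} = - \frac{1}{58}$)
$y{\left(E \right)} = - \frac{3}{29} + 6 E$ ($y{\left(E \right)} = \left(-2 + 8\right) \left(- \frac{1}{58} + E\right) = 6 \left(- \frac{1}{58} + E\right) = - \frac{3}{29} + 6 E$)
$\left(y{\left(K \right)} + 352\right) t = \left(\left(- \frac{3}{29} + 6 \left(- \frac{16}{3}\right)\right) + 352\right) 265 = \left(\left(- \frac{3}{29} - 32\right) + 352\right) 265 = \left(- \frac{931}{29} + 352\right) 265 = \frac{9277}{29} \cdot 265 = \frac{2458405}{29}$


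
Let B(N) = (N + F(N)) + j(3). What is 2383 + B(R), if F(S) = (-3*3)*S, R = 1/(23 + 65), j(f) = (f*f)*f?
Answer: 26509/11 ≈ 2409.9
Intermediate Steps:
j(f) = f³ (j(f) = f²*f = f³)
R = 1/88 ≈ 0.011364
F(S) = -9*S
B(N) = 27 - 8*N (B(N) = (N - 9*N) + 3³ = -8*N + 27 = 27 - 8*N)
2383 + B(R) = 2383 + (27 - 8*1/88) = 2383 + (27 - 1/11) = 2383 + 296/11 = 26509/11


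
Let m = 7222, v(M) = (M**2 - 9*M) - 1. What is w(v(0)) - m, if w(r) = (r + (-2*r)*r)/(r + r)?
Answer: -14441/2 ≈ -7220.5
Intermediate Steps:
v(M) = -1 + M**2 - 9*M
w(r) = (r - 2*r**2)/(2*r) (w(r) = (r - 2*r**2)/((2*r)) = (r - 2*r**2)*(1/(2*r)) = (r - 2*r**2)/(2*r))
w(v(0)) - m = (1/2 - (-1 + 0**2 - 9*0)) - 1*7222 = (1/2 - (-1 + 0 + 0)) - 7222 = (1/2 - 1*(-1)) - 7222 = (1/2 + 1) - 7222 = 3/2 - 7222 = -14441/2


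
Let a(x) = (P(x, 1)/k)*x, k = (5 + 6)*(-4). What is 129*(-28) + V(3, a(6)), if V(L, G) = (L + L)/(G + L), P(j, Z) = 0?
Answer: -3610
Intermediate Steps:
k = -44 (k = 11*(-4) = -44)
a(x) = 0 (a(x) = (0/(-44))*x = (0*(-1/44))*x = 0*x = 0)
V(L, G) = 2*L/(G + L) (V(L, G) = (2*L)/(G + L) = 2*L/(G + L))
129*(-28) + V(3, a(6)) = 129*(-28) + 2*3/(0 + 3) = -3612 + 2*3/3 = -3612 + 2*3*(⅓) = -3612 + 2 = -3610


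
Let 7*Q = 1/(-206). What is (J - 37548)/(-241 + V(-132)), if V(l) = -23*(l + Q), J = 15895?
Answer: -31223626/4030413 ≈ -7.7470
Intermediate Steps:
Q = -1/1442 (Q = (1/7)/(-206) = (1/7)*(-1/206) = -1/1442 ≈ -0.00069348)
V(l) = 23/1442 - 23*l (V(l) = -23*(l - 1/1442) = -23*(-1/1442 + l) = 23/1442 - 23*l)
(J - 37548)/(-241 + V(-132)) = (15895 - 37548)/(-241 + (23/1442 - 23*(-132))) = -21653/(-241 + (23/1442 + 3036)) = -21653/(-241 + 4377935/1442) = -21653/4030413/1442 = -21653*1442/4030413 = -31223626/4030413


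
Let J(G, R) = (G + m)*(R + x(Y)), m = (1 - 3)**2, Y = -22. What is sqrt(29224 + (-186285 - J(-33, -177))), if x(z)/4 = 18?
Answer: 17*I*sqrt(554) ≈ 400.13*I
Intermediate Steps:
x(z) = 72 (x(z) = 4*18 = 72)
m = 4 (m = (-2)**2 = 4)
J(G, R) = (4 + G)*(72 + R) (J(G, R) = (G + 4)*(R + 72) = (4 + G)*(72 + R))
sqrt(29224 + (-186285 - J(-33, -177))) = sqrt(29224 + (-186285 - (288 + 4*(-177) + 72*(-33) - 33*(-177)))) = sqrt(29224 + (-186285 - (288 - 708 - 2376 + 5841))) = sqrt(29224 + (-186285 - 1*3045)) = sqrt(29224 + (-186285 - 3045)) = sqrt(29224 - 189330) = sqrt(-160106) = 17*I*sqrt(554)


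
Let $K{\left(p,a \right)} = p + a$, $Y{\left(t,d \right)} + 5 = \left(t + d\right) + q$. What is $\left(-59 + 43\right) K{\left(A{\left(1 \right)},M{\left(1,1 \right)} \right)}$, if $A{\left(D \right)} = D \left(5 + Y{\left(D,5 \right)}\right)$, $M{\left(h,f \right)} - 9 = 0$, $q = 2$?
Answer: $-272$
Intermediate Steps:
$Y{\left(t,d \right)} = -3 + d + t$ ($Y{\left(t,d \right)} = -5 + \left(\left(t + d\right) + 2\right) = -5 + \left(\left(d + t\right) + 2\right) = -5 + \left(2 + d + t\right) = -3 + d + t$)
$M{\left(h,f \right)} = 9$ ($M{\left(h,f \right)} = 9 + 0 = 9$)
$A{\left(D \right)} = D \left(7 + D\right)$ ($A{\left(D \right)} = D \left(5 + \left(-3 + 5 + D\right)\right) = D \left(5 + \left(2 + D\right)\right) = D \left(7 + D\right)$)
$K{\left(p,a \right)} = a + p$
$\left(-59 + 43\right) K{\left(A{\left(1 \right)},M{\left(1,1 \right)} \right)} = \left(-59 + 43\right) \left(9 + 1 \left(7 + 1\right)\right) = - 16 \left(9 + 1 \cdot 8\right) = - 16 \left(9 + 8\right) = \left(-16\right) 17 = -272$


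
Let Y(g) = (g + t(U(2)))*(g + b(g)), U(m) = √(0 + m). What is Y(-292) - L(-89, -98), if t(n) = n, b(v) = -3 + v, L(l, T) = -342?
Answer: 171746 - 587*√2 ≈ 1.7092e+5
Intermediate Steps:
U(m) = √m
Y(g) = (-3 + 2*g)*(g + √2) (Y(g) = (g + √2)*(g + (-3 + g)) = (g + √2)*(-3 + 2*g) = (-3 + 2*g)*(g + √2))
Y(-292) - L(-89, -98) = ((-292)² - 292*√2 - 292*(-3 - 292) + √2*(-3 - 292)) - 1*(-342) = (85264 - 292*√2 - 292*(-295) + √2*(-295)) + 342 = (85264 - 292*√2 + 86140 - 295*√2) + 342 = (171404 - 587*√2) + 342 = 171746 - 587*√2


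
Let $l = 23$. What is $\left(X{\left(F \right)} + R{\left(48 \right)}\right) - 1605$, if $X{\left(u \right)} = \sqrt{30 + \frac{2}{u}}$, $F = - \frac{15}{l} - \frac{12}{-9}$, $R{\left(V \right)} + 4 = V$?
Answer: $-1561 + \frac{6 \sqrt{2021}}{47} \approx -1555.3$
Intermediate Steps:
$R{\left(V \right)} = -4 + V$
$F = \frac{47}{69}$ ($F = - \frac{15}{23} - \frac{12}{-9} = \left(-15\right) \frac{1}{23} - - \frac{4}{3} = - \frac{15}{23} + \frac{4}{3} = \frac{47}{69} \approx 0.68116$)
$\left(X{\left(F \right)} + R{\left(48 \right)}\right) - 1605 = \left(\sqrt{30 + \frac{2}{\frac{47}{69}}} + \left(-4 + 48\right)\right) - 1605 = \left(\sqrt{30 + 2 \cdot \frac{69}{47}} + 44\right) - 1605 = \left(\sqrt{30 + \frac{138}{47}} + 44\right) - 1605 = \left(\sqrt{\frac{1548}{47}} + 44\right) - 1605 = \left(\frac{6 \sqrt{2021}}{47} + 44\right) - 1605 = \left(44 + \frac{6 \sqrt{2021}}{47}\right) - 1605 = -1561 + \frac{6 \sqrt{2021}}{47}$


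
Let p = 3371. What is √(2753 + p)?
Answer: 2*√1531 ≈ 78.256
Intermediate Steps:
√(2753 + p) = √(2753 + 3371) = √6124 = 2*√1531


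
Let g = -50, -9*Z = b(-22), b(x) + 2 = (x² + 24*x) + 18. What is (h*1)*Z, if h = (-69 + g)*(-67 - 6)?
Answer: 243236/9 ≈ 27026.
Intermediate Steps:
b(x) = 16 + x² + 24*x (b(x) = -2 + ((x² + 24*x) + 18) = -2 + (18 + x² + 24*x) = 16 + x² + 24*x)
Z = 28/9 (Z = -(16 + (-22)² + 24*(-22))/9 = -(16 + 484 - 528)/9 = -⅑*(-28) = 28/9 ≈ 3.1111)
h = 8687 (h = (-69 - 50)*(-67 - 6) = -119*(-73) = 8687)
(h*1)*Z = (8687*1)*(28/9) = 8687*(28/9) = 243236/9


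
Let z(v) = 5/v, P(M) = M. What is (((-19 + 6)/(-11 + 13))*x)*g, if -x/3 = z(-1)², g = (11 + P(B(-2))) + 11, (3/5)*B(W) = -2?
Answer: 9100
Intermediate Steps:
B(W) = -10/3 (B(W) = (5/3)*(-2) = -10/3)
g = 56/3 (g = (11 - 10/3) + 11 = 23/3 + 11 = 56/3 ≈ 18.667)
x = -75 (x = -3*(5/(-1))² = -3*(5*(-1))² = -3*(-5)² = -3*25 = -75)
(((-19 + 6)/(-11 + 13))*x)*g = (((-19 + 6)/(-11 + 13))*(-75))*(56/3) = (-13/2*(-75))*(56/3) = (-13*½*(-75))*(56/3) = -13/2*(-75)*(56/3) = (975/2)*(56/3) = 9100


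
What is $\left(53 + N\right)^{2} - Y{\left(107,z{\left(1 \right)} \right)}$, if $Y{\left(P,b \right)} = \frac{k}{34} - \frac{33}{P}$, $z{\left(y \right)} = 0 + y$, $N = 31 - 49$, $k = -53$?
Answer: $\frac{4463343}{3638} \approx 1226.9$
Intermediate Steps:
$N = -18$ ($N = 31 - 49 = -18$)
$z{\left(y \right)} = y$
$Y{\left(P,b \right)} = - \frac{53}{34} - \frac{33}{P}$
$\left(53 + N\right)^{2} - Y{\left(107,z{\left(1 \right)} \right)} = \left(53 - 18\right)^{2} - \left(- \frac{53}{34} - \frac{33}{107}\right) = 35^{2} - \left(- \frac{53}{34} - \frac{33}{107}\right) = 1225 - \left(- \frac{53}{34} - \frac{33}{107}\right) = 1225 - - \frac{6793}{3638} = 1225 + \frac{6793}{3638} = \frac{4463343}{3638}$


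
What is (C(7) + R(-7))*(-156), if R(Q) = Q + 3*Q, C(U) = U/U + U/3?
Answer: 3848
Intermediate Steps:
C(U) = 1 + U/3 (C(U) = 1 + U*(⅓) = 1 + U/3)
R(Q) = 4*Q
(C(7) + R(-7))*(-156) = ((1 + (⅓)*7) + 4*(-7))*(-156) = ((1 + 7/3) - 28)*(-156) = (10/3 - 28)*(-156) = -74/3*(-156) = 3848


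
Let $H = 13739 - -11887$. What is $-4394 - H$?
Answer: $-30020$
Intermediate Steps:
$H = 25626$ ($H = 13739 + 11887 = 25626$)
$-4394 - H = -4394 - 25626 = -30020$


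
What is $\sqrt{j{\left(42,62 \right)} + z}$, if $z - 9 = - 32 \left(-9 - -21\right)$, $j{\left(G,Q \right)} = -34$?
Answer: $i \sqrt{409} \approx 20.224 i$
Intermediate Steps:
$z = -375$ ($z = 9 - 32 \left(-9 - -21\right) = 9 - 32 \left(-9 + 21\right) = 9 - 384 = -375$)
$\sqrt{j{\left(42,62 \right)} + z} = \sqrt{-34 - 375} = \sqrt{-409} = i \sqrt{409}$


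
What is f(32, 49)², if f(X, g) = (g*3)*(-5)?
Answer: 540225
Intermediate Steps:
f(X, g) = -15*g (f(X, g) = (3*g)*(-5) = -15*g)
f(32, 49)² = (-15*49)² = (-735)² = 540225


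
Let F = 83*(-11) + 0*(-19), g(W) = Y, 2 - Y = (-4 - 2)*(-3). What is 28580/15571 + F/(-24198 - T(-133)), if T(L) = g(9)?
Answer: 705337883/376537922 ≈ 1.8732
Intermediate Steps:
Y = -16 (Y = 2 - (-4 - 2)*(-3) = 2 - (-6)*(-3) = 2 - 1*18 = 2 - 18 = -16)
g(W) = -16
F = -913 (F = -913 + 0 = -913)
T(L) = -16
28580/15571 + F/(-24198 - T(-133)) = 28580/15571 - 913/(-24198 - 1*(-16)) = 28580*(1/15571) - 913/(-24198 + 16) = 28580/15571 - 913/(-24182) = 28580/15571 - 913*(-1/24182) = 28580/15571 + 913/24182 = 705337883/376537922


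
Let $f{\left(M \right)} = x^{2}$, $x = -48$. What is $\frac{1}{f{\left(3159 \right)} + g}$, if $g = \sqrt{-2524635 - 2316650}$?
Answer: $\frac{2304}{10149701} - \frac{i \sqrt{4841285}}{10149701} \approx 0.000227 - 0.00021678 i$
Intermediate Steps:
$f{\left(M \right)} = 2304$ ($f{\left(M \right)} = \left(-48\right)^{2} = 2304$)
$g = i \sqrt{4841285}$ ($g = \sqrt{-4841285} = i \sqrt{4841285} \approx 2200.3 i$)
$\frac{1}{f{\left(3159 \right)} + g} = \frac{1}{2304 + i \sqrt{4841285}}$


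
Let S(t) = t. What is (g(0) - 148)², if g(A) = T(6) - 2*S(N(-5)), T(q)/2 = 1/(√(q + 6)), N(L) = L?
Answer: (414 - √3)²/9 ≈ 18885.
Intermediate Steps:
T(q) = 2/√(6 + q) (T(q) = 2/(√(q + 6)) = 2/(√(6 + q)) = 2/√(6 + q))
g(A) = 10 + √3/3 (g(A) = 2/√(6 + 6) - 2*(-5) = 2/√12 + 10 = 2*(√3/6) + 10 = √3/3 + 10 = 10 + √3/3)
(g(0) - 148)² = ((10 + √3/3) - 148)² = (-138 + √3/3)²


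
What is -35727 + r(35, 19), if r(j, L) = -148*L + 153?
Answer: -38386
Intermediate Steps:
r(j, L) = 153 - 148*L
-35727 + r(35, 19) = -35727 + (153 - 148*19) = -35727 + (153 - 2812) = -35727 - 2659 = -38386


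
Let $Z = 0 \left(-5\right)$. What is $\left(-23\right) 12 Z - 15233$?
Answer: $-15233$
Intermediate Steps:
$Z = 0$
$\left(-23\right) 12 Z - 15233 = \left(-23\right) 12 \cdot 0 - 15233 = \left(-276\right) 0 - 15233 = 0 - 15233 = -15233$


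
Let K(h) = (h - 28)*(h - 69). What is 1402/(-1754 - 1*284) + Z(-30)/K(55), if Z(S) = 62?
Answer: -164078/192591 ≈ -0.85195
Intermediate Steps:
K(h) = (-69 + h)*(-28 + h) (K(h) = (-28 + h)*(-69 + h) = (-69 + h)*(-28 + h))
1402/(-1754 - 1*284) + Z(-30)/K(55) = 1402/(-1754 - 1*284) + 62/(1932 + 55² - 97*55) = 1402/(-1754 - 284) + 62/(1932 + 3025 - 5335) = 1402/(-2038) + 62/(-378) = 1402*(-1/2038) + 62*(-1/378) = -701/1019 - 31/189 = -164078/192591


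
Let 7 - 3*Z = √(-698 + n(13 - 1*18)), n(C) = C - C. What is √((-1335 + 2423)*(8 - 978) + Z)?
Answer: √(-9498219 - 3*I*√698)/3 ≈ 0.0042862 - 1027.3*I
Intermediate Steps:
n(C) = 0
Z = 7/3 - I*√698/3 (Z = 7/3 - √(-698 + 0)/3 = 7/3 - I*√698/3 ≈ 2.3333 - 8.8066*I)
√((-1335 + 2423)*(8 - 978) + Z) = √((-1335 + 2423)*(8 - 978) + (7/3 - I*√698/3)) = √(1088*(-970) + (7/3 - I*√698/3)) = √(-1055360 + (7/3 - I*√698/3)) = √(-3166073/3 - I*√698/3)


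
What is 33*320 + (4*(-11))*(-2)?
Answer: 10648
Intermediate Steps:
33*320 + (4*(-11))*(-2) = 10560 - 44*(-2) = 10560 + 88 = 10648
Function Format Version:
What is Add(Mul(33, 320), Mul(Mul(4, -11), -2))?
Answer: 10648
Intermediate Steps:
Add(Mul(33, 320), Mul(Mul(4, -11), -2)) = Add(10560, Mul(-44, -2)) = Add(10560, 88) = 10648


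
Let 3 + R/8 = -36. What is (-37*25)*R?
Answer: 288600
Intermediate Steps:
R = -312 (R = -24 + 8*(-36) = -24 - 288 = -312)
(-37*25)*R = -37*25*(-312) = -925*(-312) = 288600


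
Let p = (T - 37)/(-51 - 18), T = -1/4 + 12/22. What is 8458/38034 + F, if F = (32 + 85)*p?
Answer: 1202065493/19245204 ≈ 62.461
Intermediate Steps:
T = 13/44 (T = -1*1/4 + 12*(1/22) = -1/4 + 6/11 = 13/44 ≈ 0.29545)
p = 1615/3036 (p = (13/44 - 37)/(-51 - 18) = -1615/44/(-69) = -1615/44*(-1/69) = 1615/3036 ≈ 0.53195)
F = 62985/1012 (F = (32 + 85)*(1615/3036) = 117*(1615/3036) = 62985/1012 ≈ 62.238)
8458/38034 + F = 8458/38034 + 62985/1012 = 8458*(1/38034) + 62985/1012 = 4229/19017 + 62985/1012 = 1202065493/19245204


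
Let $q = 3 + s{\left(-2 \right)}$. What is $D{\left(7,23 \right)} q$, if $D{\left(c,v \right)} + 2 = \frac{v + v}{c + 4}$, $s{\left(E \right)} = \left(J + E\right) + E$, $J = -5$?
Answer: $- \frac{144}{11} \approx -13.091$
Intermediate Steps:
$s{\left(E \right)} = -5 + 2 E$ ($s{\left(E \right)} = \left(-5 + E\right) + E = -5 + 2 E$)
$D{\left(c,v \right)} = -2 + \frac{2 v}{4 + c}$ ($D{\left(c,v \right)} = -2 + \frac{v + v}{c + 4} = -2 + \frac{2 v}{4 + c}$)
$q = -6$ ($q = 3 + \left(-5 + 2 \left(-2\right)\right) = 3 - 9 = -6$)
$D{\left(7,23 \right)} q = \frac{2 \left(-4 + 23 - 7\right)}{4 + 7} \left(-6\right) = \frac{2 \left(-4 + 23 - 7\right)}{11} \left(-6\right) = 2 \cdot \frac{1}{11} \cdot 12 \left(-6\right) = \frac{24}{11} \left(-6\right) = - \frac{144}{11}$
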